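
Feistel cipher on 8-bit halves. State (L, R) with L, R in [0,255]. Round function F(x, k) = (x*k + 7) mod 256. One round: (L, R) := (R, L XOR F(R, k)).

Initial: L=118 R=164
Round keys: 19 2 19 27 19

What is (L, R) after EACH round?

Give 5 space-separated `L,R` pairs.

Answer: 164,69 69,53 53,179 179,221 221,221

Derivation:
Round 1 (k=19): L=164 R=69
Round 2 (k=2): L=69 R=53
Round 3 (k=19): L=53 R=179
Round 4 (k=27): L=179 R=221
Round 5 (k=19): L=221 R=221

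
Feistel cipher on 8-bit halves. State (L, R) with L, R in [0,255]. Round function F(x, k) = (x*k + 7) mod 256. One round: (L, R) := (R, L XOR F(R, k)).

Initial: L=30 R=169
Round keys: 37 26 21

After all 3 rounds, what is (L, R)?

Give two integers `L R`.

Round 1 (k=37): L=169 R=106
Round 2 (k=26): L=106 R=98
Round 3 (k=21): L=98 R=123

Answer: 98 123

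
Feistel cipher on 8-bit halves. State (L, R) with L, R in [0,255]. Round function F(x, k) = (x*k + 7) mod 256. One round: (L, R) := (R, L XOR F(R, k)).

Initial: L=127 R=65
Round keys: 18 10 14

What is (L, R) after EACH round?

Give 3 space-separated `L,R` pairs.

Answer: 65,230 230,66 66,69

Derivation:
Round 1 (k=18): L=65 R=230
Round 2 (k=10): L=230 R=66
Round 3 (k=14): L=66 R=69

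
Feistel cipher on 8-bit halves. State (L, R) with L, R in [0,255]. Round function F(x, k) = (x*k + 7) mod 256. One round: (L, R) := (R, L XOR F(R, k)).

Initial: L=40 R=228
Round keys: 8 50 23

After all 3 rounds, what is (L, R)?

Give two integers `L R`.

Round 1 (k=8): L=228 R=15
Round 2 (k=50): L=15 R=17
Round 3 (k=23): L=17 R=129

Answer: 17 129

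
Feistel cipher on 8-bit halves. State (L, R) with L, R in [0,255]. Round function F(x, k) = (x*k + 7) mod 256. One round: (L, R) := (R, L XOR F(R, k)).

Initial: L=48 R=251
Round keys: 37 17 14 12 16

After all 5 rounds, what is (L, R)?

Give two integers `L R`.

Round 1 (k=37): L=251 R=126
Round 2 (k=17): L=126 R=158
Round 3 (k=14): L=158 R=213
Round 4 (k=12): L=213 R=157
Round 5 (k=16): L=157 R=2

Answer: 157 2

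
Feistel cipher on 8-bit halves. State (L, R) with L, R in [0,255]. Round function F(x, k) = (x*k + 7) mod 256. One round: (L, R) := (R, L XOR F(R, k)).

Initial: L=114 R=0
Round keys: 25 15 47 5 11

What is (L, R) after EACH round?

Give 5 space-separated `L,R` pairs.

Round 1 (k=25): L=0 R=117
Round 2 (k=15): L=117 R=226
Round 3 (k=47): L=226 R=240
Round 4 (k=5): L=240 R=85
Round 5 (k=11): L=85 R=94

Answer: 0,117 117,226 226,240 240,85 85,94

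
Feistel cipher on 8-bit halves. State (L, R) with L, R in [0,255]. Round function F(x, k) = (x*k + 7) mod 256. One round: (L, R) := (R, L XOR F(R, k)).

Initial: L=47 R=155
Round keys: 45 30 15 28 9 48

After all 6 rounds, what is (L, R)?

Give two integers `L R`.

Round 1 (k=45): L=155 R=105
Round 2 (k=30): L=105 R=206
Round 3 (k=15): L=206 R=112
Round 4 (k=28): L=112 R=137
Round 5 (k=9): L=137 R=168
Round 6 (k=48): L=168 R=14

Answer: 168 14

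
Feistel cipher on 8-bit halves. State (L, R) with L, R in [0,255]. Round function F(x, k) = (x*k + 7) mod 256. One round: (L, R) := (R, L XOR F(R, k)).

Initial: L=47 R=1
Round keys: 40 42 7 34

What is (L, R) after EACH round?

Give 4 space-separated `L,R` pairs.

Round 1 (k=40): L=1 R=0
Round 2 (k=42): L=0 R=6
Round 3 (k=7): L=6 R=49
Round 4 (k=34): L=49 R=143

Answer: 1,0 0,6 6,49 49,143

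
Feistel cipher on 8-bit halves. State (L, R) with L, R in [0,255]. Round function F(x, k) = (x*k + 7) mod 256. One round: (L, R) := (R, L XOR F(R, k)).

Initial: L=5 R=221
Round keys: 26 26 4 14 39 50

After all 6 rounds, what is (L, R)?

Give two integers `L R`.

Round 1 (k=26): L=221 R=124
Round 2 (k=26): L=124 R=66
Round 3 (k=4): L=66 R=115
Round 4 (k=14): L=115 R=19
Round 5 (k=39): L=19 R=159
Round 6 (k=50): L=159 R=6

Answer: 159 6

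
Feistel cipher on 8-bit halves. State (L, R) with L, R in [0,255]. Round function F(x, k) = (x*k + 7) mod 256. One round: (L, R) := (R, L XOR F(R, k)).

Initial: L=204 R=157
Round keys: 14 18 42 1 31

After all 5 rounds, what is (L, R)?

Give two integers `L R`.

Round 1 (k=14): L=157 R=81
Round 2 (k=18): L=81 R=36
Round 3 (k=42): L=36 R=190
Round 4 (k=1): L=190 R=225
Round 5 (k=31): L=225 R=248

Answer: 225 248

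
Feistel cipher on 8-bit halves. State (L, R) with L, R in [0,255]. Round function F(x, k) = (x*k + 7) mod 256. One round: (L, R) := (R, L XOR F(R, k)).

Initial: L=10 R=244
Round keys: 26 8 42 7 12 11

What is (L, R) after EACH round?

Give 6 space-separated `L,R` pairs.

Answer: 244,197 197,219 219,48 48,140 140,167 167,184

Derivation:
Round 1 (k=26): L=244 R=197
Round 2 (k=8): L=197 R=219
Round 3 (k=42): L=219 R=48
Round 4 (k=7): L=48 R=140
Round 5 (k=12): L=140 R=167
Round 6 (k=11): L=167 R=184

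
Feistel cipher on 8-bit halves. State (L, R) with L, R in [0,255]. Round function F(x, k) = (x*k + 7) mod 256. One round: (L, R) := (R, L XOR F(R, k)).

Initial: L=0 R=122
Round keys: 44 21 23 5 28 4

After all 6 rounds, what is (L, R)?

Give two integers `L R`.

Round 1 (k=44): L=122 R=255
Round 2 (k=21): L=255 R=136
Round 3 (k=23): L=136 R=192
Round 4 (k=5): L=192 R=79
Round 5 (k=28): L=79 R=107
Round 6 (k=4): L=107 R=252

Answer: 107 252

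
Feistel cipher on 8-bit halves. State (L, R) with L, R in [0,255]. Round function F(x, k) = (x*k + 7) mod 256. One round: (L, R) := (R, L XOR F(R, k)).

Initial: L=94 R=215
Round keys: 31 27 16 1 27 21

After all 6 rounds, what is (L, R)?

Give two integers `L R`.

Answer: 160 129

Derivation:
Round 1 (k=31): L=215 R=78
Round 2 (k=27): L=78 R=150
Round 3 (k=16): L=150 R=41
Round 4 (k=1): L=41 R=166
Round 5 (k=27): L=166 R=160
Round 6 (k=21): L=160 R=129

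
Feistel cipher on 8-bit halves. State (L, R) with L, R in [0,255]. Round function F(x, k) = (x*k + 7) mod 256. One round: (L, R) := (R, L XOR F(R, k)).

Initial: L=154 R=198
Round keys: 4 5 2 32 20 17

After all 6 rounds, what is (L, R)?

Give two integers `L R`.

Answer: 205 5

Derivation:
Round 1 (k=4): L=198 R=133
Round 2 (k=5): L=133 R=102
Round 3 (k=2): L=102 R=86
Round 4 (k=32): L=86 R=161
Round 5 (k=20): L=161 R=205
Round 6 (k=17): L=205 R=5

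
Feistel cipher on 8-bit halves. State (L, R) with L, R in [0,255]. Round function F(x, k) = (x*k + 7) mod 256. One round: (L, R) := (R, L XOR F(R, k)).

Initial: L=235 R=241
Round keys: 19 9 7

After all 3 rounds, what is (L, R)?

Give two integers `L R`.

Round 1 (k=19): L=241 R=1
Round 2 (k=9): L=1 R=225
Round 3 (k=7): L=225 R=47

Answer: 225 47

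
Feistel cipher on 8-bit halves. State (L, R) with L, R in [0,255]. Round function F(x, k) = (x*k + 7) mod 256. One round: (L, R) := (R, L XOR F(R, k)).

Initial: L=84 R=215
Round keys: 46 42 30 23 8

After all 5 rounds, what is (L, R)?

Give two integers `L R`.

Answer: 127 9

Derivation:
Round 1 (k=46): L=215 R=253
Round 2 (k=42): L=253 R=94
Round 3 (k=30): L=94 R=246
Round 4 (k=23): L=246 R=127
Round 5 (k=8): L=127 R=9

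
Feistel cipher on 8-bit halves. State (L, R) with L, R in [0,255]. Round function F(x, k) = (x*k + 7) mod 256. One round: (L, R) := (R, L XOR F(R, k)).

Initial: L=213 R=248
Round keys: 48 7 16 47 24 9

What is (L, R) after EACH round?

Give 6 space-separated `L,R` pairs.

Round 1 (k=48): L=248 R=82
Round 2 (k=7): L=82 R=189
Round 3 (k=16): L=189 R=133
Round 4 (k=47): L=133 R=207
Round 5 (k=24): L=207 R=234
Round 6 (k=9): L=234 R=142

Answer: 248,82 82,189 189,133 133,207 207,234 234,142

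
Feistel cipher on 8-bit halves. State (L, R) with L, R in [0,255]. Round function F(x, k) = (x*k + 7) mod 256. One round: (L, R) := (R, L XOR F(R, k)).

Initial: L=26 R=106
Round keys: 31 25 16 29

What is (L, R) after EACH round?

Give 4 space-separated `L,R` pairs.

Round 1 (k=31): L=106 R=199
Round 2 (k=25): L=199 R=28
Round 3 (k=16): L=28 R=0
Round 4 (k=29): L=0 R=27

Answer: 106,199 199,28 28,0 0,27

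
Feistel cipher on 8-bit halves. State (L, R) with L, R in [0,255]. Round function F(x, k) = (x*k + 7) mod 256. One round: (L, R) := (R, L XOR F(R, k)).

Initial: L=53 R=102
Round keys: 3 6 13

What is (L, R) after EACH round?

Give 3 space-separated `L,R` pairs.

Answer: 102,12 12,41 41,16

Derivation:
Round 1 (k=3): L=102 R=12
Round 2 (k=6): L=12 R=41
Round 3 (k=13): L=41 R=16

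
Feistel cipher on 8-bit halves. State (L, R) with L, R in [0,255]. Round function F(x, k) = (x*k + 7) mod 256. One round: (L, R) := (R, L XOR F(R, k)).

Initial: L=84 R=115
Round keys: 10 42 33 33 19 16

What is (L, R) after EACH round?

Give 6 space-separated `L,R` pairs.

Round 1 (k=10): L=115 R=209
Round 2 (k=42): L=209 R=34
Round 3 (k=33): L=34 R=184
Round 4 (k=33): L=184 R=157
Round 5 (k=19): L=157 R=22
Round 6 (k=16): L=22 R=250

Answer: 115,209 209,34 34,184 184,157 157,22 22,250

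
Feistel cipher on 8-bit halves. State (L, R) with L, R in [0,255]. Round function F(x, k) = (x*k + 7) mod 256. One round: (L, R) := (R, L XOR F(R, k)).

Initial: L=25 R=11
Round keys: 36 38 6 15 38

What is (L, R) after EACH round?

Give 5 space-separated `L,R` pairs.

Round 1 (k=36): L=11 R=138
Round 2 (k=38): L=138 R=136
Round 3 (k=6): L=136 R=189
Round 4 (k=15): L=189 R=146
Round 5 (k=38): L=146 R=14

Answer: 11,138 138,136 136,189 189,146 146,14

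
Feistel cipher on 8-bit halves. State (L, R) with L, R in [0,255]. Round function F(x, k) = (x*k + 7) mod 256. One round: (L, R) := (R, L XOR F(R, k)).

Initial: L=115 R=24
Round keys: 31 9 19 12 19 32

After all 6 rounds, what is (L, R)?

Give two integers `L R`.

Answer: 31 139

Derivation:
Round 1 (k=31): L=24 R=156
Round 2 (k=9): L=156 R=155
Round 3 (k=19): L=155 R=20
Round 4 (k=12): L=20 R=108
Round 5 (k=19): L=108 R=31
Round 6 (k=32): L=31 R=139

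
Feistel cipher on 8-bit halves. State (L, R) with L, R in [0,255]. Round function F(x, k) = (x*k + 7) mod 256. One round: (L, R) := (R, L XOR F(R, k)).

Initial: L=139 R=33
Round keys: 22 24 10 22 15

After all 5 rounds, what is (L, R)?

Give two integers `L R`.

Round 1 (k=22): L=33 R=86
Round 2 (k=24): L=86 R=54
Round 3 (k=10): L=54 R=117
Round 4 (k=22): L=117 R=35
Round 5 (k=15): L=35 R=97

Answer: 35 97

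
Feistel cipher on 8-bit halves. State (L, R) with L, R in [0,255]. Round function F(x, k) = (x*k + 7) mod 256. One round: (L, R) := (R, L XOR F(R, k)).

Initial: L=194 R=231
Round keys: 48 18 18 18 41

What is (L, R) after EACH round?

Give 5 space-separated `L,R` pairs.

Answer: 231,149 149,102 102,166 166,213 213,130

Derivation:
Round 1 (k=48): L=231 R=149
Round 2 (k=18): L=149 R=102
Round 3 (k=18): L=102 R=166
Round 4 (k=18): L=166 R=213
Round 5 (k=41): L=213 R=130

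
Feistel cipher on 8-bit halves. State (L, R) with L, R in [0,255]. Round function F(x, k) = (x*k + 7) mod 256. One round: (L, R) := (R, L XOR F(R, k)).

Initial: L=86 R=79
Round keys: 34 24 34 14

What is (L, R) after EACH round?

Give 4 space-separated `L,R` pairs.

Round 1 (k=34): L=79 R=211
Round 2 (k=24): L=211 R=128
Round 3 (k=34): L=128 R=212
Round 4 (k=14): L=212 R=31

Answer: 79,211 211,128 128,212 212,31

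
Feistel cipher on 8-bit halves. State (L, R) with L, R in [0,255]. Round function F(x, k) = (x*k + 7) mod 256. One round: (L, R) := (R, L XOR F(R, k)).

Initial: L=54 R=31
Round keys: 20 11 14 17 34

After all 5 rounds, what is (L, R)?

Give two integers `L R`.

Round 1 (k=20): L=31 R=69
Round 2 (k=11): L=69 R=225
Round 3 (k=14): L=225 R=16
Round 4 (k=17): L=16 R=246
Round 5 (k=34): L=246 R=163

Answer: 246 163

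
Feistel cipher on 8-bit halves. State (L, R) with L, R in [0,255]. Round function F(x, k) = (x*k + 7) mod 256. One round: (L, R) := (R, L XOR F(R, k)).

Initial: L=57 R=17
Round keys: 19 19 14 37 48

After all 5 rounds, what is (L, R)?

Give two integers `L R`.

Answer: 68 161

Derivation:
Round 1 (k=19): L=17 R=115
Round 2 (k=19): L=115 R=129
Round 3 (k=14): L=129 R=102
Round 4 (k=37): L=102 R=68
Round 5 (k=48): L=68 R=161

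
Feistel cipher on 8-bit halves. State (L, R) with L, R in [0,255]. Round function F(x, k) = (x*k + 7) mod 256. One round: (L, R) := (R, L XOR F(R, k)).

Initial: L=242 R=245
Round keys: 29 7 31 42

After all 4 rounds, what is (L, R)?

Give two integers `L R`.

Round 1 (k=29): L=245 R=58
Round 2 (k=7): L=58 R=104
Round 3 (k=31): L=104 R=165
Round 4 (k=42): L=165 R=113

Answer: 165 113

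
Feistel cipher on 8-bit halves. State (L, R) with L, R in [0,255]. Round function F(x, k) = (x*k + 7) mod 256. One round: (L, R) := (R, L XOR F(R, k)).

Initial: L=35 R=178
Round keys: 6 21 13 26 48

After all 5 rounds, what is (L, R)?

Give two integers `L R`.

Answer: 82 223

Derivation:
Round 1 (k=6): L=178 R=16
Round 2 (k=21): L=16 R=229
Round 3 (k=13): L=229 R=184
Round 4 (k=26): L=184 R=82
Round 5 (k=48): L=82 R=223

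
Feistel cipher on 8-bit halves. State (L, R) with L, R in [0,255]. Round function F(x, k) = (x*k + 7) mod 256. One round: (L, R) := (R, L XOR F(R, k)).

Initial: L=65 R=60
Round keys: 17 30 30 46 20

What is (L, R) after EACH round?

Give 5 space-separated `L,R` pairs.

Answer: 60,66 66,255 255,171 171,62 62,116

Derivation:
Round 1 (k=17): L=60 R=66
Round 2 (k=30): L=66 R=255
Round 3 (k=30): L=255 R=171
Round 4 (k=46): L=171 R=62
Round 5 (k=20): L=62 R=116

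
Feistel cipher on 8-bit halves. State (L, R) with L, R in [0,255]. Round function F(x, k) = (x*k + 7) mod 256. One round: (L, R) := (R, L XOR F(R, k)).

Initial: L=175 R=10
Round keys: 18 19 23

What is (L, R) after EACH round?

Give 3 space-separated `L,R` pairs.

Round 1 (k=18): L=10 R=20
Round 2 (k=19): L=20 R=137
Round 3 (k=23): L=137 R=66

Answer: 10,20 20,137 137,66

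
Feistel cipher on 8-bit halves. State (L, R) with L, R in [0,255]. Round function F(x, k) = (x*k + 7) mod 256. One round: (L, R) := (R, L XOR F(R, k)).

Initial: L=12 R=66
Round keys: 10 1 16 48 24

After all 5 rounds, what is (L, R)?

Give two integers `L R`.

Answer: 219 223

Derivation:
Round 1 (k=10): L=66 R=151
Round 2 (k=1): L=151 R=220
Round 3 (k=16): L=220 R=80
Round 4 (k=48): L=80 R=219
Round 5 (k=24): L=219 R=223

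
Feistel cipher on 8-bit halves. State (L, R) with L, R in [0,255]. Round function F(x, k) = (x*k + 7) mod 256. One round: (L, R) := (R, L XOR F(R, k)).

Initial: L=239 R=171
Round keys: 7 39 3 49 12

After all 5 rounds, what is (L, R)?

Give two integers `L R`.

Round 1 (k=7): L=171 R=91
Round 2 (k=39): L=91 R=79
Round 3 (k=3): L=79 R=175
Round 4 (k=49): L=175 R=201
Round 5 (k=12): L=201 R=220

Answer: 201 220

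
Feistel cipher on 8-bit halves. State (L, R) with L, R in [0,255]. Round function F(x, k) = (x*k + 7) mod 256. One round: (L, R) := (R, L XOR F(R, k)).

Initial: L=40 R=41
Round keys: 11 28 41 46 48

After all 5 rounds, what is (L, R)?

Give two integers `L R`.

Answer: 111 56

Derivation:
Round 1 (k=11): L=41 R=226
Round 2 (k=28): L=226 R=150
Round 3 (k=41): L=150 R=239
Round 4 (k=46): L=239 R=111
Round 5 (k=48): L=111 R=56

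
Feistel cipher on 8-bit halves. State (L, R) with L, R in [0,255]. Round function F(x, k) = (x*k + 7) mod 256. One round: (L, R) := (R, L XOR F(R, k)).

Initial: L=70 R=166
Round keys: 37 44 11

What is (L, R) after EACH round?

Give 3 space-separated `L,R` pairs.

Round 1 (k=37): L=166 R=67
Round 2 (k=44): L=67 R=45
Round 3 (k=11): L=45 R=181

Answer: 166,67 67,45 45,181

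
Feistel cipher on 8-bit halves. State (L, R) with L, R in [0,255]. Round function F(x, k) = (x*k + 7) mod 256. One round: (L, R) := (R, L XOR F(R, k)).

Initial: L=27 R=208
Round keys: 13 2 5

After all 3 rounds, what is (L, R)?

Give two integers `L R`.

Round 1 (k=13): L=208 R=140
Round 2 (k=2): L=140 R=207
Round 3 (k=5): L=207 R=158

Answer: 207 158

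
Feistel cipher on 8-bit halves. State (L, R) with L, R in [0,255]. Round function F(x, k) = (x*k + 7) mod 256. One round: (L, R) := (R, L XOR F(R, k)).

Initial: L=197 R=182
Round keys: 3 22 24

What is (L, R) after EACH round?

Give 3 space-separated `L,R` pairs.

Answer: 182,236 236,249 249,179

Derivation:
Round 1 (k=3): L=182 R=236
Round 2 (k=22): L=236 R=249
Round 3 (k=24): L=249 R=179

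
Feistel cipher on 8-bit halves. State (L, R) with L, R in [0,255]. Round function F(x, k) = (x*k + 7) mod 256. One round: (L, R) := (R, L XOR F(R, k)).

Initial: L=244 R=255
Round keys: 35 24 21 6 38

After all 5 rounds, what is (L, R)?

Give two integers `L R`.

Answer: 153 114

Derivation:
Round 1 (k=35): L=255 R=16
Round 2 (k=24): L=16 R=120
Round 3 (k=21): L=120 R=207
Round 4 (k=6): L=207 R=153
Round 5 (k=38): L=153 R=114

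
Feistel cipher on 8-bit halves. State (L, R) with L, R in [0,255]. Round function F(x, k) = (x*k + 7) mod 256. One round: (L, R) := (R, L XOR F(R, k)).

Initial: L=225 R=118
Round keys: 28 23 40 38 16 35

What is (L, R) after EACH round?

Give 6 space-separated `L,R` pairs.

Round 1 (k=28): L=118 R=14
Round 2 (k=23): L=14 R=63
Round 3 (k=40): L=63 R=209
Round 4 (k=38): L=209 R=50
Round 5 (k=16): L=50 R=246
Round 6 (k=35): L=246 R=155

Answer: 118,14 14,63 63,209 209,50 50,246 246,155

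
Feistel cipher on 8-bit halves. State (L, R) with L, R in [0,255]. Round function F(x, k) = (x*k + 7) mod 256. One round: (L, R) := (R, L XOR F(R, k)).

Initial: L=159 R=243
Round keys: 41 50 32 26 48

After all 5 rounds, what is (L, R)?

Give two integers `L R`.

Round 1 (k=41): L=243 R=109
Round 2 (k=50): L=109 R=162
Round 3 (k=32): L=162 R=42
Round 4 (k=26): L=42 R=233
Round 5 (k=48): L=233 R=157

Answer: 233 157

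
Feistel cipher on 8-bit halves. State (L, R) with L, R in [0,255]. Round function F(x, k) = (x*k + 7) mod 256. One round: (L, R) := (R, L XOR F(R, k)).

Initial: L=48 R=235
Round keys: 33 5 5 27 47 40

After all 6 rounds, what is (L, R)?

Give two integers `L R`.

Round 1 (k=33): L=235 R=98
Round 2 (k=5): L=98 R=26
Round 3 (k=5): L=26 R=235
Round 4 (k=27): L=235 R=202
Round 5 (k=47): L=202 R=246
Round 6 (k=40): L=246 R=189

Answer: 246 189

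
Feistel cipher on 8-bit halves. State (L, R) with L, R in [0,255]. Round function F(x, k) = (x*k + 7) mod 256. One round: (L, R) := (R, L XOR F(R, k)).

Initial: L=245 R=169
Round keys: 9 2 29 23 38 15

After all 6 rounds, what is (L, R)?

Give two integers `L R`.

Round 1 (k=9): L=169 R=13
Round 2 (k=2): L=13 R=136
Round 3 (k=29): L=136 R=98
Round 4 (k=23): L=98 R=93
Round 5 (k=38): L=93 R=183
Round 6 (k=15): L=183 R=157

Answer: 183 157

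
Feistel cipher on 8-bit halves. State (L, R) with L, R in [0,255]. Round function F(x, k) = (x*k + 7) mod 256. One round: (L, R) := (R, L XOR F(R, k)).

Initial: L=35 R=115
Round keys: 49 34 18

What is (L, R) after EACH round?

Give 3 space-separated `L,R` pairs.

Round 1 (k=49): L=115 R=41
Round 2 (k=34): L=41 R=10
Round 3 (k=18): L=10 R=146

Answer: 115,41 41,10 10,146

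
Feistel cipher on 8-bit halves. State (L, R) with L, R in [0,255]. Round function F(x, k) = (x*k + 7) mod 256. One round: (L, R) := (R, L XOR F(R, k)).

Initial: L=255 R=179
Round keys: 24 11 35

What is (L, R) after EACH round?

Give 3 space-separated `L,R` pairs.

Round 1 (k=24): L=179 R=48
Round 2 (k=11): L=48 R=164
Round 3 (k=35): L=164 R=67

Answer: 179,48 48,164 164,67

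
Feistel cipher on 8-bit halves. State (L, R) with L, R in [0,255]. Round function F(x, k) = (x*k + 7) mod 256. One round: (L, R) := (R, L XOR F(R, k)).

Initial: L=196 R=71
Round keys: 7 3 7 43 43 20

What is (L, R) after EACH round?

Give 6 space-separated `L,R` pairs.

Answer: 71,60 60,252 252,215 215,216 216,152 152,63

Derivation:
Round 1 (k=7): L=71 R=60
Round 2 (k=3): L=60 R=252
Round 3 (k=7): L=252 R=215
Round 4 (k=43): L=215 R=216
Round 5 (k=43): L=216 R=152
Round 6 (k=20): L=152 R=63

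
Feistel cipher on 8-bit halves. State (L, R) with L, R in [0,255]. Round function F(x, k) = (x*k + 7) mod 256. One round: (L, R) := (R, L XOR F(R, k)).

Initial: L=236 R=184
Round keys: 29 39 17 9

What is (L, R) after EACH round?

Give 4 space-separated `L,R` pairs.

Answer: 184,51 51,116 116,136 136,187

Derivation:
Round 1 (k=29): L=184 R=51
Round 2 (k=39): L=51 R=116
Round 3 (k=17): L=116 R=136
Round 4 (k=9): L=136 R=187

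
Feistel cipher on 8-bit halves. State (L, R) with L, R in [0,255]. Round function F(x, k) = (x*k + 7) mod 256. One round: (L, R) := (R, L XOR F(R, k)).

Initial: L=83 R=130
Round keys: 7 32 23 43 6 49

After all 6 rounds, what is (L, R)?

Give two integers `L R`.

Round 1 (k=7): L=130 R=198
Round 2 (k=32): L=198 R=69
Round 3 (k=23): L=69 R=252
Round 4 (k=43): L=252 R=30
Round 5 (k=6): L=30 R=71
Round 6 (k=49): L=71 R=128

Answer: 71 128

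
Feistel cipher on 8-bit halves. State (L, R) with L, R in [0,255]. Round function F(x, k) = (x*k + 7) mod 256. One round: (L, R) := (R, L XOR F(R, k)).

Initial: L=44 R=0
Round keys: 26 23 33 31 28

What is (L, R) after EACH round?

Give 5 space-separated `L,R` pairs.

Round 1 (k=26): L=0 R=43
Round 2 (k=23): L=43 R=228
Round 3 (k=33): L=228 R=64
Round 4 (k=31): L=64 R=35
Round 5 (k=28): L=35 R=155

Answer: 0,43 43,228 228,64 64,35 35,155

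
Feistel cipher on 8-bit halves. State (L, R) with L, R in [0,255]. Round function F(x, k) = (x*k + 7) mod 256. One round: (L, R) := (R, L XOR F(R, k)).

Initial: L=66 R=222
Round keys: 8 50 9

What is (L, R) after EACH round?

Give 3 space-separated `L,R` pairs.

Round 1 (k=8): L=222 R=181
Round 2 (k=50): L=181 R=191
Round 3 (k=9): L=191 R=11

Answer: 222,181 181,191 191,11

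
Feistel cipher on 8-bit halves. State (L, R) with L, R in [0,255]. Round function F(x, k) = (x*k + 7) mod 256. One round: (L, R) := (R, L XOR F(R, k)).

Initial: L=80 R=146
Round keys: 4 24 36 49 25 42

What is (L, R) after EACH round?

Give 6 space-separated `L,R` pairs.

Answer: 146,31 31,125 125,132 132,54 54,201 201,55

Derivation:
Round 1 (k=4): L=146 R=31
Round 2 (k=24): L=31 R=125
Round 3 (k=36): L=125 R=132
Round 4 (k=49): L=132 R=54
Round 5 (k=25): L=54 R=201
Round 6 (k=42): L=201 R=55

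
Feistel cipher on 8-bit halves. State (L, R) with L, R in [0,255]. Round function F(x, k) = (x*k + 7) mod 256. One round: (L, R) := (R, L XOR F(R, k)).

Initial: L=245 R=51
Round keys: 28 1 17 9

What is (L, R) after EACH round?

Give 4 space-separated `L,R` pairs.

Round 1 (k=28): L=51 R=110
Round 2 (k=1): L=110 R=70
Round 3 (k=17): L=70 R=195
Round 4 (k=9): L=195 R=164

Answer: 51,110 110,70 70,195 195,164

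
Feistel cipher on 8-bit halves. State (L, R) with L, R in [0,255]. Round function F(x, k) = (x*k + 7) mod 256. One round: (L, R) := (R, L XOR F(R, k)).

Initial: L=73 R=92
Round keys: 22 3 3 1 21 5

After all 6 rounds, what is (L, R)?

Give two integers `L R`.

Answer: 177 142

Derivation:
Round 1 (k=22): L=92 R=166
Round 2 (k=3): L=166 R=165
Round 3 (k=3): L=165 R=80
Round 4 (k=1): L=80 R=242
Round 5 (k=21): L=242 R=177
Round 6 (k=5): L=177 R=142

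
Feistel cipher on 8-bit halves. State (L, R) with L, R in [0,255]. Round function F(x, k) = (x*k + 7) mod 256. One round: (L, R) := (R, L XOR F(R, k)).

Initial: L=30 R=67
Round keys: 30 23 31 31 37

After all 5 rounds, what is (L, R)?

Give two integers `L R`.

Round 1 (k=30): L=67 R=255
Round 2 (k=23): L=255 R=179
Round 3 (k=31): L=179 R=75
Round 4 (k=31): L=75 R=175
Round 5 (k=37): L=175 R=25

Answer: 175 25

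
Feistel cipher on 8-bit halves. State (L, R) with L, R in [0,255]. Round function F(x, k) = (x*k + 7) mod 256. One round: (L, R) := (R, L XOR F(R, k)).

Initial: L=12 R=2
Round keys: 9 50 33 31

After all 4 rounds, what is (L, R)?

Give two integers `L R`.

Answer: 159 107

Derivation:
Round 1 (k=9): L=2 R=21
Round 2 (k=50): L=21 R=35
Round 3 (k=33): L=35 R=159
Round 4 (k=31): L=159 R=107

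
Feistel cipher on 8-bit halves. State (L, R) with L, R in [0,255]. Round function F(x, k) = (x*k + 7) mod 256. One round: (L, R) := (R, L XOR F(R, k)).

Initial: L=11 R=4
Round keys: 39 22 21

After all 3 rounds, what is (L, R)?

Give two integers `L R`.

Round 1 (k=39): L=4 R=168
Round 2 (k=22): L=168 R=115
Round 3 (k=21): L=115 R=222

Answer: 115 222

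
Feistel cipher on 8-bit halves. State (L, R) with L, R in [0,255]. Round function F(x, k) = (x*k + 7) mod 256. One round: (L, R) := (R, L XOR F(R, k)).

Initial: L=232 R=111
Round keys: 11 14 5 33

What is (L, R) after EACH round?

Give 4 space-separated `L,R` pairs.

Round 1 (k=11): L=111 R=36
Round 2 (k=14): L=36 R=144
Round 3 (k=5): L=144 R=243
Round 4 (k=33): L=243 R=202

Answer: 111,36 36,144 144,243 243,202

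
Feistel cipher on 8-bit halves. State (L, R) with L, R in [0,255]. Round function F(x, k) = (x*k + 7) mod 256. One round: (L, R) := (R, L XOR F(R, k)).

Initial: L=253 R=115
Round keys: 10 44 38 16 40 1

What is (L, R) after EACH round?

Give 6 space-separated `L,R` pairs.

Round 1 (k=10): L=115 R=120
Round 2 (k=44): L=120 R=212
Round 3 (k=38): L=212 R=7
Round 4 (k=16): L=7 R=163
Round 5 (k=40): L=163 R=120
Round 6 (k=1): L=120 R=220

Answer: 115,120 120,212 212,7 7,163 163,120 120,220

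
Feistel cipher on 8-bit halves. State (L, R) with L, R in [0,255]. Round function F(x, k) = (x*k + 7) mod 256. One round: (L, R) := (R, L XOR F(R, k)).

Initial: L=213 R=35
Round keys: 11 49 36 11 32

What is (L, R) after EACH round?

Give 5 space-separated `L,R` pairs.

Answer: 35,93 93,247 247,158 158,38 38,89

Derivation:
Round 1 (k=11): L=35 R=93
Round 2 (k=49): L=93 R=247
Round 3 (k=36): L=247 R=158
Round 4 (k=11): L=158 R=38
Round 5 (k=32): L=38 R=89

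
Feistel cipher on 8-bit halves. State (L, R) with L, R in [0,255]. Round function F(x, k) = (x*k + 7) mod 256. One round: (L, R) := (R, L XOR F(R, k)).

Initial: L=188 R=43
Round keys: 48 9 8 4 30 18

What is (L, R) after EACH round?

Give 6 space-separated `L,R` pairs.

Round 1 (k=48): L=43 R=171
Round 2 (k=9): L=171 R=33
Round 3 (k=8): L=33 R=164
Round 4 (k=4): L=164 R=182
Round 5 (k=30): L=182 R=255
Round 6 (k=18): L=255 R=67

Answer: 43,171 171,33 33,164 164,182 182,255 255,67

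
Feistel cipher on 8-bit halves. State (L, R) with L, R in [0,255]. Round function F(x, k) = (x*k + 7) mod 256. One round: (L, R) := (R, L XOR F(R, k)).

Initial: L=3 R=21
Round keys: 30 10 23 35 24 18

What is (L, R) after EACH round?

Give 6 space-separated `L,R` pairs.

Answer: 21,126 126,230 230,207 207,178 178,120 120,197

Derivation:
Round 1 (k=30): L=21 R=126
Round 2 (k=10): L=126 R=230
Round 3 (k=23): L=230 R=207
Round 4 (k=35): L=207 R=178
Round 5 (k=24): L=178 R=120
Round 6 (k=18): L=120 R=197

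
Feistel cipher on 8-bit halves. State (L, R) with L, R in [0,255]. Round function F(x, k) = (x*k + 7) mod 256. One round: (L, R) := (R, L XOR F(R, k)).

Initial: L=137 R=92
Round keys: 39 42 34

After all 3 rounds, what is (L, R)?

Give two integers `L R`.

Answer: 7 119

Derivation:
Round 1 (k=39): L=92 R=130
Round 2 (k=42): L=130 R=7
Round 3 (k=34): L=7 R=119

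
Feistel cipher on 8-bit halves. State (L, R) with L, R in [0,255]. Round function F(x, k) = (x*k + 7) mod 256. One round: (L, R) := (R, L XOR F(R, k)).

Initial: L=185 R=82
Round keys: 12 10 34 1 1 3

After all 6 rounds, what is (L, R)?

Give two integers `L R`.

Round 1 (k=12): L=82 R=102
Round 2 (k=10): L=102 R=81
Round 3 (k=34): L=81 R=175
Round 4 (k=1): L=175 R=231
Round 5 (k=1): L=231 R=65
Round 6 (k=3): L=65 R=45

Answer: 65 45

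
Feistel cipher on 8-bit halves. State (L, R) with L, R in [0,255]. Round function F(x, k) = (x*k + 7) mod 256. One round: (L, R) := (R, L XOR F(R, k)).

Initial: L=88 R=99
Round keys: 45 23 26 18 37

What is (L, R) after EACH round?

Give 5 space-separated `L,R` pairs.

Answer: 99,54 54,130 130,13 13,115 115,171

Derivation:
Round 1 (k=45): L=99 R=54
Round 2 (k=23): L=54 R=130
Round 3 (k=26): L=130 R=13
Round 4 (k=18): L=13 R=115
Round 5 (k=37): L=115 R=171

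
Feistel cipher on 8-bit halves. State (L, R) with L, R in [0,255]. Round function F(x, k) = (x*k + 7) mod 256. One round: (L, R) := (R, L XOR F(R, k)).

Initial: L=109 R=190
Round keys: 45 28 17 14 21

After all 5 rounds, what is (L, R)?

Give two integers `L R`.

Answer: 222 109

Derivation:
Round 1 (k=45): L=190 R=0
Round 2 (k=28): L=0 R=185
Round 3 (k=17): L=185 R=80
Round 4 (k=14): L=80 R=222
Round 5 (k=21): L=222 R=109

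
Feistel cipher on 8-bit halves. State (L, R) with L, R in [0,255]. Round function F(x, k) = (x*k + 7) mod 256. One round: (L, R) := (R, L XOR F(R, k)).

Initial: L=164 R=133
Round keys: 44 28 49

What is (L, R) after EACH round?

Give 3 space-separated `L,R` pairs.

Answer: 133,71 71,78 78,178

Derivation:
Round 1 (k=44): L=133 R=71
Round 2 (k=28): L=71 R=78
Round 3 (k=49): L=78 R=178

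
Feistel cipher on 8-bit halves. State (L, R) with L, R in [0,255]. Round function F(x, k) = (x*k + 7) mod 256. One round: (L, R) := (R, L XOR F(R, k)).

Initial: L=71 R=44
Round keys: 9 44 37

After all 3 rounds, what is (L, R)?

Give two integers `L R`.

Round 1 (k=9): L=44 R=212
Round 2 (k=44): L=212 R=91
Round 3 (k=37): L=91 R=250

Answer: 91 250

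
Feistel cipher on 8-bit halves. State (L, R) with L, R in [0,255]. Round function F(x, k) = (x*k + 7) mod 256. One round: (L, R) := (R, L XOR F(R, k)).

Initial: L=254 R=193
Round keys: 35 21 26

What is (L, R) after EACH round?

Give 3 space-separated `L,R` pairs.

Round 1 (k=35): L=193 R=148
Round 2 (k=21): L=148 R=234
Round 3 (k=26): L=234 R=95

Answer: 193,148 148,234 234,95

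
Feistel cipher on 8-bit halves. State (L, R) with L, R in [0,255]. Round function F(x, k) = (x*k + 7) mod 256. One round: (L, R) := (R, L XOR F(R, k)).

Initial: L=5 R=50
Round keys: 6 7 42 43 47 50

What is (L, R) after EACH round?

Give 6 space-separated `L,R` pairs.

Answer: 50,54 54,179 179,83 83,75 75,159 159,94

Derivation:
Round 1 (k=6): L=50 R=54
Round 2 (k=7): L=54 R=179
Round 3 (k=42): L=179 R=83
Round 4 (k=43): L=83 R=75
Round 5 (k=47): L=75 R=159
Round 6 (k=50): L=159 R=94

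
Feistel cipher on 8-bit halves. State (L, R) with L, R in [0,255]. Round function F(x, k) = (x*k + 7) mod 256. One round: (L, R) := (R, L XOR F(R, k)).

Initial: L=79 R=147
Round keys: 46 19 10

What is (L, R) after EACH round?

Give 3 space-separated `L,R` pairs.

Answer: 147,62 62,50 50,197

Derivation:
Round 1 (k=46): L=147 R=62
Round 2 (k=19): L=62 R=50
Round 3 (k=10): L=50 R=197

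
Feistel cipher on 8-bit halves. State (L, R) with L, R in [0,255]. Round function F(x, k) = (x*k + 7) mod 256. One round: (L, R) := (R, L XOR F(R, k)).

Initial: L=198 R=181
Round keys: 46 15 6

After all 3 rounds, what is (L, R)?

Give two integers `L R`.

Round 1 (k=46): L=181 R=75
Round 2 (k=15): L=75 R=217
Round 3 (k=6): L=217 R=86

Answer: 217 86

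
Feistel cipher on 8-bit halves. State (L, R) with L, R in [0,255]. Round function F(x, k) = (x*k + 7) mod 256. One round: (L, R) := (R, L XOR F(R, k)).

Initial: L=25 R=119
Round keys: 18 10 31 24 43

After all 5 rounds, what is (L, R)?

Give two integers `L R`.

Answer: 231 247

Derivation:
Round 1 (k=18): L=119 R=124
Round 2 (k=10): L=124 R=168
Round 3 (k=31): L=168 R=35
Round 4 (k=24): L=35 R=231
Round 5 (k=43): L=231 R=247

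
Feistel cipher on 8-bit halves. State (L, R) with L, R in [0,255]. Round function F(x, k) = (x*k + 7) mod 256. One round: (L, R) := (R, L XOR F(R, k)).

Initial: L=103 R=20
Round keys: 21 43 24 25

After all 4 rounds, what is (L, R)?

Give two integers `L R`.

Answer: 35 45

Derivation:
Round 1 (k=21): L=20 R=204
Round 2 (k=43): L=204 R=95
Round 3 (k=24): L=95 R=35
Round 4 (k=25): L=35 R=45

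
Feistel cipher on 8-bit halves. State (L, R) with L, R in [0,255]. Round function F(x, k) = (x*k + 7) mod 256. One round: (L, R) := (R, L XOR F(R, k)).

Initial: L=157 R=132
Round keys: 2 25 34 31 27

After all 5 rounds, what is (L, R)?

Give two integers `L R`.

Round 1 (k=2): L=132 R=146
Round 2 (k=25): L=146 R=205
Round 3 (k=34): L=205 R=211
Round 4 (k=31): L=211 R=89
Round 5 (k=27): L=89 R=185

Answer: 89 185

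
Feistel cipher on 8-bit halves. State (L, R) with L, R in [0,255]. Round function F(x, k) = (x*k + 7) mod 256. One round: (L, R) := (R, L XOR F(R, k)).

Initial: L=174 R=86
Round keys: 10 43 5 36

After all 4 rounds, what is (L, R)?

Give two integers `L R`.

Answer: 106 207

Derivation:
Round 1 (k=10): L=86 R=205
Round 2 (k=43): L=205 R=32
Round 3 (k=5): L=32 R=106
Round 4 (k=36): L=106 R=207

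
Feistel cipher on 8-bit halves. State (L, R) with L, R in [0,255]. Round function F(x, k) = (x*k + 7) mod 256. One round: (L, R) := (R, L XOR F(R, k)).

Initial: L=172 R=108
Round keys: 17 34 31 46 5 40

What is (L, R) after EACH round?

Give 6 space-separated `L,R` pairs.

Answer: 108,159 159,73 73,65 65,252 252,178 178,43

Derivation:
Round 1 (k=17): L=108 R=159
Round 2 (k=34): L=159 R=73
Round 3 (k=31): L=73 R=65
Round 4 (k=46): L=65 R=252
Round 5 (k=5): L=252 R=178
Round 6 (k=40): L=178 R=43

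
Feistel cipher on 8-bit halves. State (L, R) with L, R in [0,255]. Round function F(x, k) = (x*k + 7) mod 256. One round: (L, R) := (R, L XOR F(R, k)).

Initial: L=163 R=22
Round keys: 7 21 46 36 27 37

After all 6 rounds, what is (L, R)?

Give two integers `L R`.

Answer: 8 155

Derivation:
Round 1 (k=7): L=22 R=2
Round 2 (k=21): L=2 R=39
Round 3 (k=46): L=39 R=11
Round 4 (k=36): L=11 R=180
Round 5 (k=27): L=180 R=8
Round 6 (k=37): L=8 R=155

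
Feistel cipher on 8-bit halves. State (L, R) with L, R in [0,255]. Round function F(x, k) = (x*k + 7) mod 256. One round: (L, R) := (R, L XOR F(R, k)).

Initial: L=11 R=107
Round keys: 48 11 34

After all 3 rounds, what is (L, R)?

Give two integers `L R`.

Answer: 80 187

Derivation:
Round 1 (k=48): L=107 R=28
Round 2 (k=11): L=28 R=80
Round 3 (k=34): L=80 R=187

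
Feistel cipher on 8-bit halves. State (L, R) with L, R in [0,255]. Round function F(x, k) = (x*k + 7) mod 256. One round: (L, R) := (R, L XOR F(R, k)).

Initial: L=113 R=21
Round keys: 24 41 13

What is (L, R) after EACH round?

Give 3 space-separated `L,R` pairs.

Round 1 (k=24): L=21 R=142
Round 2 (k=41): L=142 R=208
Round 3 (k=13): L=208 R=25

Answer: 21,142 142,208 208,25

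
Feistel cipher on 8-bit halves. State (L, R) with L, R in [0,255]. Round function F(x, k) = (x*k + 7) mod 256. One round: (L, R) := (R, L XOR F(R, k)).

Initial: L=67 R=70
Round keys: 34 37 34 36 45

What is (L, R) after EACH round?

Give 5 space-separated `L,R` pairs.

Round 1 (k=34): L=70 R=16
Round 2 (k=37): L=16 R=17
Round 3 (k=34): L=17 R=89
Round 4 (k=36): L=89 R=154
Round 5 (k=45): L=154 R=64

Answer: 70,16 16,17 17,89 89,154 154,64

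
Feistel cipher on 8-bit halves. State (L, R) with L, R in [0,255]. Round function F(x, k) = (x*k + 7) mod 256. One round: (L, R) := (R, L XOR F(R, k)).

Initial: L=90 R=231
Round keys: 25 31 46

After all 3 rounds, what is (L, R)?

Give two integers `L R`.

Answer: 92 67

Derivation:
Round 1 (k=25): L=231 R=204
Round 2 (k=31): L=204 R=92
Round 3 (k=46): L=92 R=67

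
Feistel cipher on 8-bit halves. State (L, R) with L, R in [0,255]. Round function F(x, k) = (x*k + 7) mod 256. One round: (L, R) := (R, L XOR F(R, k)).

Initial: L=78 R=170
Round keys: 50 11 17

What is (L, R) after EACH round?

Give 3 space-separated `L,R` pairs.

Answer: 170,117 117,164 164,158

Derivation:
Round 1 (k=50): L=170 R=117
Round 2 (k=11): L=117 R=164
Round 3 (k=17): L=164 R=158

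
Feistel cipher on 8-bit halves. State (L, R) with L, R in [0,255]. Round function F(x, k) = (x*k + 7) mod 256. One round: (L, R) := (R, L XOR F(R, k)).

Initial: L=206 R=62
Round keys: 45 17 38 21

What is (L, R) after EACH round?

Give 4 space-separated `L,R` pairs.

Round 1 (k=45): L=62 R=35
Round 2 (k=17): L=35 R=100
Round 3 (k=38): L=100 R=252
Round 4 (k=21): L=252 R=215

Answer: 62,35 35,100 100,252 252,215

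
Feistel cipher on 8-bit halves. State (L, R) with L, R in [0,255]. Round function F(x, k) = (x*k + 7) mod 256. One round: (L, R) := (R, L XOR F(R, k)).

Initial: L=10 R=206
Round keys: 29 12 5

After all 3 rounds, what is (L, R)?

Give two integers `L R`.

Round 1 (k=29): L=206 R=87
Round 2 (k=12): L=87 R=213
Round 3 (k=5): L=213 R=103

Answer: 213 103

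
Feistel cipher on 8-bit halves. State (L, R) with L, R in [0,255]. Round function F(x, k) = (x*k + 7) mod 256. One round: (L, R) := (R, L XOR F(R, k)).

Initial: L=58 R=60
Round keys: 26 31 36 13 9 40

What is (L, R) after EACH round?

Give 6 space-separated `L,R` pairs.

Round 1 (k=26): L=60 R=37
Round 2 (k=31): L=37 R=190
Round 3 (k=36): L=190 R=154
Round 4 (k=13): L=154 R=103
Round 5 (k=9): L=103 R=60
Round 6 (k=40): L=60 R=0

Answer: 60,37 37,190 190,154 154,103 103,60 60,0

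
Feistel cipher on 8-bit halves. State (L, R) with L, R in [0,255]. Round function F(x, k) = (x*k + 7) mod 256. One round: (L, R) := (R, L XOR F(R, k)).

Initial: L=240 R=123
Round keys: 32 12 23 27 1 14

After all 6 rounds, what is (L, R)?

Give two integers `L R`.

Round 1 (k=32): L=123 R=151
Round 2 (k=12): L=151 R=96
Round 3 (k=23): L=96 R=48
Round 4 (k=27): L=48 R=119
Round 5 (k=1): L=119 R=78
Round 6 (k=14): L=78 R=60

Answer: 78 60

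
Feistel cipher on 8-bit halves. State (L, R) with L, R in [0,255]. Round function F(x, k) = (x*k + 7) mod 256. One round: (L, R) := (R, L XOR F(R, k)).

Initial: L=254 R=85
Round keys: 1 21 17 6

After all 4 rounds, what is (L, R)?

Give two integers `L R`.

Answer: 233 121

Derivation:
Round 1 (k=1): L=85 R=162
Round 2 (k=21): L=162 R=4
Round 3 (k=17): L=4 R=233
Round 4 (k=6): L=233 R=121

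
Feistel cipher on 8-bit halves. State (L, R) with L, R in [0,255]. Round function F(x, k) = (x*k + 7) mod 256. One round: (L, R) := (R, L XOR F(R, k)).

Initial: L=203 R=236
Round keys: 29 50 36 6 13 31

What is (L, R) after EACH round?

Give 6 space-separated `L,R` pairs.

Answer: 236,8 8,123 123,91 91,82 82,106 106,143

Derivation:
Round 1 (k=29): L=236 R=8
Round 2 (k=50): L=8 R=123
Round 3 (k=36): L=123 R=91
Round 4 (k=6): L=91 R=82
Round 5 (k=13): L=82 R=106
Round 6 (k=31): L=106 R=143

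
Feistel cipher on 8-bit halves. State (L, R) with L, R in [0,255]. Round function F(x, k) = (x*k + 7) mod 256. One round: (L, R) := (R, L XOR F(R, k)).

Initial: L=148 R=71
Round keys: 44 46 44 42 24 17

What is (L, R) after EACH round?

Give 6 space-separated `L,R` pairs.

Round 1 (k=44): L=71 R=175
Round 2 (k=46): L=175 R=62
Round 3 (k=44): L=62 R=0
Round 4 (k=42): L=0 R=57
Round 5 (k=24): L=57 R=95
Round 6 (k=17): L=95 R=111

Answer: 71,175 175,62 62,0 0,57 57,95 95,111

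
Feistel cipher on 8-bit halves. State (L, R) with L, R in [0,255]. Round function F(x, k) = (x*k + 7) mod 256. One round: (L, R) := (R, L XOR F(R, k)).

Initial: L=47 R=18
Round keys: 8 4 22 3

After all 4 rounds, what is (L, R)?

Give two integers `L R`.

Answer: 173 251

Derivation:
Round 1 (k=8): L=18 R=184
Round 2 (k=4): L=184 R=245
Round 3 (k=22): L=245 R=173
Round 4 (k=3): L=173 R=251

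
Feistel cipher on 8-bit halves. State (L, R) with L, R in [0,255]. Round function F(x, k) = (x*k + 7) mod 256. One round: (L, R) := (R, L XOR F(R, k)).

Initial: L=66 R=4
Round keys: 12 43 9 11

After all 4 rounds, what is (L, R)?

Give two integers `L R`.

Answer: 116 169

Derivation:
Round 1 (k=12): L=4 R=117
Round 2 (k=43): L=117 R=170
Round 3 (k=9): L=170 R=116
Round 4 (k=11): L=116 R=169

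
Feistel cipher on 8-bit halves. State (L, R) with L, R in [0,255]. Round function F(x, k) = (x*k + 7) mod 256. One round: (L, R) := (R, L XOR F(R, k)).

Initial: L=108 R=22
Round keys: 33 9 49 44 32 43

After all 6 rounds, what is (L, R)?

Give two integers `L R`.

Round 1 (k=33): L=22 R=177
Round 2 (k=9): L=177 R=86
Round 3 (k=49): L=86 R=204
Round 4 (k=44): L=204 R=65
Round 5 (k=32): L=65 R=235
Round 6 (k=43): L=235 R=193

Answer: 235 193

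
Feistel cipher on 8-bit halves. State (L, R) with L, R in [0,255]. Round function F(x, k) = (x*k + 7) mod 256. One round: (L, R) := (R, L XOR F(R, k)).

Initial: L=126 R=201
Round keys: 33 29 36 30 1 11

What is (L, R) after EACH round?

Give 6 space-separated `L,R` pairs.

Answer: 201,142 142,212 212,89 89,161 161,241 241,195

Derivation:
Round 1 (k=33): L=201 R=142
Round 2 (k=29): L=142 R=212
Round 3 (k=36): L=212 R=89
Round 4 (k=30): L=89 R=161
Round 5 (k=1): L=161 R=241
Round 6 (k=11): L=241 R=195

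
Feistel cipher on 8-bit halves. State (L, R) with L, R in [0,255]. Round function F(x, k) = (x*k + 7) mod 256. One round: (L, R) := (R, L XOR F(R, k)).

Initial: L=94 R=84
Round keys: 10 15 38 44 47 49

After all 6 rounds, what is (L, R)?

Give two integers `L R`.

Answer: 200 194

Derivation:
Round 1 (k=10): L=84 R=17
Round 2 (k=15): L=17 R=82
Round 3 (k=38): L=82 R=34
Round 4 (k=44): L=34 R=141
Round 5 (k=47): L=141 R=200
Round 6 (k=49): L=200 R=194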